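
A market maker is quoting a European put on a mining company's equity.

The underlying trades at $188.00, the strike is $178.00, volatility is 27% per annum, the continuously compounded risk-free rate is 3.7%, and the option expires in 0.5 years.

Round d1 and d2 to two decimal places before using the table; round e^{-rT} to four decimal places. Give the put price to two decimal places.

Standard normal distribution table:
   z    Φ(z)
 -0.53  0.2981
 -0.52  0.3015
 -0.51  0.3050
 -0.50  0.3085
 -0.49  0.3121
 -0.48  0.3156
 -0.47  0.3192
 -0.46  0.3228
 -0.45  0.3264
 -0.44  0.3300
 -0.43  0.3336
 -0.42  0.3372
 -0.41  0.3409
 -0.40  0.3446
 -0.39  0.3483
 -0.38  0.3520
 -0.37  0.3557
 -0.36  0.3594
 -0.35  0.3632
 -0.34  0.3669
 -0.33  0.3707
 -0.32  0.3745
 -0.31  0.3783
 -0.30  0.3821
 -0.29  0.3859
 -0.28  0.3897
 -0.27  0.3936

σ√T = 0.27·√0.5 = 0.1909
d₁ = [ln(188/178) + (0.037 + 0.27²/2)·0.5] / 0.1909 = [0.0547 + 0.0367] / 0.1909 = 0.4787 ≈ 0.48
d₂ = d₁ − σ√T = 0.4787 − 0.1909 = 0.2877 ≈ 0.29
exp(−rT) = exp(−0.037·0.5) = 0.9817
N(−d₂) = N(-0.29) = 0.3859;  N(−d₁) = N(-0.48) = 0.3156
P = 178·0.9817·0.3859 − 188·0.3156 = 67.4332 − 59.3328 = 8.1004

$8.10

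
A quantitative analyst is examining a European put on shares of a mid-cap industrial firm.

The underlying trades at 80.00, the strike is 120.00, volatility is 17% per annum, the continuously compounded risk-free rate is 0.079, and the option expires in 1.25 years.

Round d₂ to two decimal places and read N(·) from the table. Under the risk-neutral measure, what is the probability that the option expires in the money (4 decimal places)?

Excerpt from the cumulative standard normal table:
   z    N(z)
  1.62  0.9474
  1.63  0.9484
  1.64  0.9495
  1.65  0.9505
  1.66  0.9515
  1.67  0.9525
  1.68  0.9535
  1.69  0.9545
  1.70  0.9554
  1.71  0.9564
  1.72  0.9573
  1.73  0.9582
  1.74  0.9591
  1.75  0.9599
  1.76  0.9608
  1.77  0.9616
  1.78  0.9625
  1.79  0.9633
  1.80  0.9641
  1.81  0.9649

0.9564

σ√T = 0.17 × 1.1180 = 0.1901
d₁ = [ln(80/120) + (0.079 + 0.17²/2)·1.25] / 0.1901 = [-0.4055 + 0.1168] / 0.1901 = -1.5187 which rounds to -1.52
d₂ = d₁ − σ√T = -1.5187 − 0.1901 = -1.7088 which rounds to -1.71
Pr(exercise) under Q = N(−d₂) = N(1.71) = 0.9564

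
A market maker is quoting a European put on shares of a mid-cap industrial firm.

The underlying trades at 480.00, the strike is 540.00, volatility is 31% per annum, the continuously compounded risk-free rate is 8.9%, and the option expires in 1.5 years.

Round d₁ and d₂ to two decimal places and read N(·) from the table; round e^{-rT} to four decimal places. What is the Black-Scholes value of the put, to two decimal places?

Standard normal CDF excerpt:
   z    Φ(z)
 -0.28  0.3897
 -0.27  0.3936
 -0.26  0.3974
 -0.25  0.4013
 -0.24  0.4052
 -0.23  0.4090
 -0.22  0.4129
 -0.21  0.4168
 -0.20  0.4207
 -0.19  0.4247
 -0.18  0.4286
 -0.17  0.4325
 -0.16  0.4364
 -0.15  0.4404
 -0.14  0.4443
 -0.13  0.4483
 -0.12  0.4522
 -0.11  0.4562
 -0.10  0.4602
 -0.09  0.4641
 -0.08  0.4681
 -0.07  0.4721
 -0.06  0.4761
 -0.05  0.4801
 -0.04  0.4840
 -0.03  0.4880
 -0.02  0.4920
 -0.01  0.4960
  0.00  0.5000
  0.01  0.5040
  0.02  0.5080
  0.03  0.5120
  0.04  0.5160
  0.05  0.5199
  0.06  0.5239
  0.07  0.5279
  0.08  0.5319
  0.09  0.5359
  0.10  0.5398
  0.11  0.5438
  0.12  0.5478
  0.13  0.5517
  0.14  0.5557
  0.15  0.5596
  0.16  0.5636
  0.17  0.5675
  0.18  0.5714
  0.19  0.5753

T = 1.5;  σ√T = 0.3797
d₁ = [ln(480/540) + (0.089 + 0.31²/2)·1.5] / 0.3797 = [-0.1178 + 0.2056] / 0.3797 = 0.2312 → 0.23
d₂ = d₁ − σ√T = 0.2312 − 0.3797 = -0.1484 → -0.15
exp(−rT) = exp(−0.089·1.5) = 0.8750
P = 540·0.8750·N(0.15) − 480·N(-0.23) = 540·0.8750·0.5596 − 480·0.4090 = 264.4110 − 196.3200 = 68.0910

68.09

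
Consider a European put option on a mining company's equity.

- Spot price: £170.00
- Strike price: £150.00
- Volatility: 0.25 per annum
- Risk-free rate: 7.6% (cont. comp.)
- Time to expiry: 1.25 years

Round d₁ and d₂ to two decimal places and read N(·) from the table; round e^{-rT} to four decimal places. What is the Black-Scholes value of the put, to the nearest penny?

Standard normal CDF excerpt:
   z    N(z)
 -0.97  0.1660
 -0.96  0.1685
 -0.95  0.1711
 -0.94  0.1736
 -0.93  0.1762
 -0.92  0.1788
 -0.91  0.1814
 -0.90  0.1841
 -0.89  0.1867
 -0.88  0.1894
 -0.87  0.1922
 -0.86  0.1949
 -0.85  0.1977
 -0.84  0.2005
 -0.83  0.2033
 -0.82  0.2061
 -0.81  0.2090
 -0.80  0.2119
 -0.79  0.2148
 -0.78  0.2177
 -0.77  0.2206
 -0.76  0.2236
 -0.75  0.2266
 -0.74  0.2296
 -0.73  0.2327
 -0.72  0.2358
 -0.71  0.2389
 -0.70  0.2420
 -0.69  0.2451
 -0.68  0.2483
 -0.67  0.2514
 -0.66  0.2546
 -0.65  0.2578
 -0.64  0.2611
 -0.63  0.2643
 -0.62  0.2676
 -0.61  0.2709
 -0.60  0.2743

£5.21

T = 1.25;  σ√T = 0.2795
ln(S/K) + (r + σ²/2)T = ln(170/150) + (0.076 + 0.25²/2)·1.25 = 0.1252 + 0.1341 = 0.2592
d₁ = 0.2592 / 0.2795 = 0.9274 ⇒ 0.93
d₂ = d₁ − σ√T = 0.9274 − 0.2795 = 0.6479 ⇒ 0.65
e^(−rT) = e^(−0.076·1.25) = 0.9094
N(−d₂) = N(-0.65) = 0.2578;  N(−d₁) = N(-0.93) = 0.1762
P = 150·0.9094·0.2578 − 170·0.1762 = 35.1665 − 29.9540 = 5.2125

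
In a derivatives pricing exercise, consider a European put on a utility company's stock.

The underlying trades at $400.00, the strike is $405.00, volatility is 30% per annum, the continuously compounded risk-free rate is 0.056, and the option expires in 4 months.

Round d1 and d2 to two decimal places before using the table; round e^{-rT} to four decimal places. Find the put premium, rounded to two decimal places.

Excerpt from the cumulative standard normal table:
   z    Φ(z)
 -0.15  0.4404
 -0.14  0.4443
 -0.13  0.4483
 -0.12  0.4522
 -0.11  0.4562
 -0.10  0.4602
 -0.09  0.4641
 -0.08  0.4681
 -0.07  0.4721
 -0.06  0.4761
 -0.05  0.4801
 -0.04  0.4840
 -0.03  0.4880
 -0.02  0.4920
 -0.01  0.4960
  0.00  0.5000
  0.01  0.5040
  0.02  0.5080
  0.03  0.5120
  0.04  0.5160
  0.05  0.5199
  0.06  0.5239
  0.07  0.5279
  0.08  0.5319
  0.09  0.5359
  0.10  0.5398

σ√T = 0.3 × 0.5774 = 0.1732
d₁ = [ln(400/405) + (0.056 + ½·0.3²)·0.3333] / (σ√T) = (-0.0124 + 0.0337) / 0.1732 = 0.1227 which rounds to 0.12
d₂ = 0.1227 − 0.1732 = -0.0506 which rounds to -0.05
exp(−rT) = exp(−0.056·0.3333) = 0.9815
N(−d₂) = N(0.05) = 0.5199;  N(−d₁) = N(-0.12) = 0.4522
P = 405·0.9815·0.5199 − 400·0.4522 = 206.6641 − 180.8800 = 25.7841

$25.78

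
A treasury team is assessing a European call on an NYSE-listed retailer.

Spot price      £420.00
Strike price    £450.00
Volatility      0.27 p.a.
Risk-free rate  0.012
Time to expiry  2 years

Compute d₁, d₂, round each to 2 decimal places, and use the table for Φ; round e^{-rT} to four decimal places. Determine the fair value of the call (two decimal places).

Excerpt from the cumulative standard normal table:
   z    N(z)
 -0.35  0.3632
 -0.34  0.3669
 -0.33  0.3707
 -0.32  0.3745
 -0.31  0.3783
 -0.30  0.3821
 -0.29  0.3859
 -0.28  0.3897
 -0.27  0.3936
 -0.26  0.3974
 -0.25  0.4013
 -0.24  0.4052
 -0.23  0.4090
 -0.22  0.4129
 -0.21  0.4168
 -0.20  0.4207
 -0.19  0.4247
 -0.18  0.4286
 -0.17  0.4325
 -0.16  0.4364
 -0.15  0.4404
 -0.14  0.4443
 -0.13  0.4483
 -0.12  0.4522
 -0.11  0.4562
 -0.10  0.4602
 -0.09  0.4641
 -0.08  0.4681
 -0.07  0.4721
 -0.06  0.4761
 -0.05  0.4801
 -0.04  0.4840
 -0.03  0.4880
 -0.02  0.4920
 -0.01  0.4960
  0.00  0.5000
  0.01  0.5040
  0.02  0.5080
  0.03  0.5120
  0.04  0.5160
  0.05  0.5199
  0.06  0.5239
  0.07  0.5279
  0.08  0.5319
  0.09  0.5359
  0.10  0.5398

T = 2;  σ√T = 0.3818
d₁ = [ln(420/450) + (0.012 + ½·0.27²)·2] / (σ√T) = (-0.0690 + 0.0969) / 0.3818 = 0.0731 ≈ 0.07
d₂ = 0.0731 − 0.3818 = -0.3088 ≈ -0.31
e^(−rT) = e^(−0.012·2) = 0.9763
C = 420·N(0.07) − 450·0.9763·N(-0.31) = 420·0.5279 − 450·0.9763·0.3783 = 221.7180 − 166.2004 = 55.5176

£55.52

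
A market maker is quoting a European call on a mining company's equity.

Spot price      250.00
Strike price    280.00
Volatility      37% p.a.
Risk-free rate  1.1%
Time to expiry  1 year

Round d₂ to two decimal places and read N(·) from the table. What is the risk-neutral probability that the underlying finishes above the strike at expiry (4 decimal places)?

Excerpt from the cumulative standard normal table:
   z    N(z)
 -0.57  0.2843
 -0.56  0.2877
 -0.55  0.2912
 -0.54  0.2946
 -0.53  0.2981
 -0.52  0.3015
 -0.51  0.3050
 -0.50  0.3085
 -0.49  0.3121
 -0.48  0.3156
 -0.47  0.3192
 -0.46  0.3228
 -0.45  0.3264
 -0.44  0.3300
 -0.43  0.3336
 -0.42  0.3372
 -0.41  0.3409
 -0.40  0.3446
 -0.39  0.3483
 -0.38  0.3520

σ√T = 0.37 × 1.0000 = 0.3700
ln(S/K) + (r + σ²/2)T = ln(250/280) + (0.011 + 0.37²/2)·1 = -0.1133 + 0.0794 = -0.0339
d₁ = -0.0339 / 0.3700 = -0.0916 ≈ -0.09
d₂ = d₁ − σ√T = -0.0916 − 0.3700 = -0.4616 ≈ -0.46
Pr(exercise) under Q = N(d₂) = 0.3228

0.3228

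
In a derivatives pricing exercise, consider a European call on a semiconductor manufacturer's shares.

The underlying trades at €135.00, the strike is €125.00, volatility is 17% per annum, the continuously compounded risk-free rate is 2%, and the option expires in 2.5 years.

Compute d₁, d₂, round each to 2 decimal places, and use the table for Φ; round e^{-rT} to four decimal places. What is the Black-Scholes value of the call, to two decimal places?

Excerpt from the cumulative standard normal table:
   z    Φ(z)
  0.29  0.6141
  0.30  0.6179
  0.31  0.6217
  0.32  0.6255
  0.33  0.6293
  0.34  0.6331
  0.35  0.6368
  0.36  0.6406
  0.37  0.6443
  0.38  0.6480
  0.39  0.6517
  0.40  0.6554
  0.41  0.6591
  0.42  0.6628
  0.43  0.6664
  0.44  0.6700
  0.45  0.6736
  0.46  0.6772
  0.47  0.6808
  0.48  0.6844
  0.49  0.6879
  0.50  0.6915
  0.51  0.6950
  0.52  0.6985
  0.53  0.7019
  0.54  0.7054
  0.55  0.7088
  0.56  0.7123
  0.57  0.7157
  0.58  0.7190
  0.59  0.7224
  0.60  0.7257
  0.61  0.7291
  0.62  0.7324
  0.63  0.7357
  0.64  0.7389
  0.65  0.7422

σ√T = 0.17 × 1.5811 = 0.2688
d₁ = [ln(135/125) + (0.02 + ½·0.17²)·2.5] / (σ√T) = (0.0770 + 0.0861) / 0.2688 = 0.6067 ⇒ 0.61
d₂ = 0.6067 − 0.2688 = 0.3379 ⇒ 0.34
e^(−rT) = e^(−0.02·2.5) = 0.9512
C = 135·N(0.61) − 125·0.9512·N(0.34) = 135·0.7291 − 125·0.9512·0.6331 = 98.4285 − 75.2756 = 23.1529

€23.15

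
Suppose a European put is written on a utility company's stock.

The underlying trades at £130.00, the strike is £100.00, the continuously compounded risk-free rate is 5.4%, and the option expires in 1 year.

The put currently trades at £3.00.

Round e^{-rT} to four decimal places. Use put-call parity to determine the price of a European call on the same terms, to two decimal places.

e^(−rT) = e^(−0.054·1) = 0.9474
Put-call parity: C − P = S − K·e^(−rT) = 130 − 100·0.9474 = 130 − 94.7400 = 35.2600
C = P + (C − P) = 3.00 + (35.2600) = 38.2600

£38.26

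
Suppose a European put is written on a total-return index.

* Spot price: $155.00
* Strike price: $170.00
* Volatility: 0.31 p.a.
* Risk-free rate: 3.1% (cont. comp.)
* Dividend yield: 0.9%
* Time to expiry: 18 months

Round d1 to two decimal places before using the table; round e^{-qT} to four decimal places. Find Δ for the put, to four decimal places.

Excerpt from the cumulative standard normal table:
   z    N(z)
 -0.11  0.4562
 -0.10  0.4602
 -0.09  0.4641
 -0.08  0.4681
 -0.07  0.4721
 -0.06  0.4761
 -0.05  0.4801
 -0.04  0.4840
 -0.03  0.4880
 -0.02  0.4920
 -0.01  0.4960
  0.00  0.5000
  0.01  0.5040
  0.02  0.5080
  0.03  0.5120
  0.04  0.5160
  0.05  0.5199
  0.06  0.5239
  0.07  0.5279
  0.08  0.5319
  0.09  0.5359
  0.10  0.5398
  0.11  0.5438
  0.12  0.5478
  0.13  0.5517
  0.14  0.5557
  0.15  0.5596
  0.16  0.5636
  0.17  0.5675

-0.4815

T = 1.5;  σ√T = 0.3797
d₁ = [ln(155/170) + (0.031 − 0.009 + 0.31²/2)·1.5] / 0.3797 = [-0.0924 + 0.1051] / 0.3797 = 0.0335 → 0.03
N(d₁) = N(0.03) = 0.5120
Δ_put = exp(−qT)·(N(d₁) − 1) = 0.9866·(0.5120 − 1) = -0.4815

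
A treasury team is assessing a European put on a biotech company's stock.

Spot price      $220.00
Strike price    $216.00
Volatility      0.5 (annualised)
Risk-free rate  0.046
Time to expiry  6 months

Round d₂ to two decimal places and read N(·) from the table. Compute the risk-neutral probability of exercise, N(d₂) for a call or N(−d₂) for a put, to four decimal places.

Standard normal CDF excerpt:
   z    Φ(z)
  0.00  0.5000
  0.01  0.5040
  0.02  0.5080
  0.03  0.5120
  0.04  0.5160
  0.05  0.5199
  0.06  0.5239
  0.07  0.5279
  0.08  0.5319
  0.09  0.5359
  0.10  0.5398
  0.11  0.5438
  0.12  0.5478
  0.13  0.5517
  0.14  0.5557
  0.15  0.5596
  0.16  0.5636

0.5239

T = 0.5;  σ√T = 0.3536
ln(S/K) + (r + σ²/2)T = ln(220/216) + (0.046 + 0.5²/2)·0.5 = 0.0183 + 0.0855 = 0.1038
d₁ = 0.1038 / 0.3536 = 0.2937 ⇒ 0.29
d₂ = d₁ − σ√T = 0.2937 − 0.3536 = -0.0598 ⇒ -0.06
Pr(exercise) under Q = N(−d₂) = N(0.06) = 0.5239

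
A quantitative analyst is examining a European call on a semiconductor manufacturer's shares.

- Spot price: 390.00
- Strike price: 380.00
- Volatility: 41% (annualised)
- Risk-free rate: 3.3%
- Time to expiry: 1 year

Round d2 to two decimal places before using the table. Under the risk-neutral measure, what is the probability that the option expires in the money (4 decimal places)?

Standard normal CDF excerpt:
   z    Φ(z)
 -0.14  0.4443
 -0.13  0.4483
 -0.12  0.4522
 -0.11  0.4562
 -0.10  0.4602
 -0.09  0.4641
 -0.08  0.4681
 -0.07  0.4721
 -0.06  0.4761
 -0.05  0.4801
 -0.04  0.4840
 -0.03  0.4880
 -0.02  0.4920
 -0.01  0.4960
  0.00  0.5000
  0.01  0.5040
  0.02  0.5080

σ√T = 0.41·√1 = 0.4100
d₁ = [ln(390/380) + (0.033 + ½·0.41²)·1] / (σ√T) = (0.0260 + 0.1170) / 0.4100 = 0.3488 ⇒ 0.35
d₂ = 0.3488 − 0.4100 = -0.0612 ⇒ -0.06
Risk-neutral Pr[S_T > K] = N(d₂) = N(-0.06) = 0.4761

0.4761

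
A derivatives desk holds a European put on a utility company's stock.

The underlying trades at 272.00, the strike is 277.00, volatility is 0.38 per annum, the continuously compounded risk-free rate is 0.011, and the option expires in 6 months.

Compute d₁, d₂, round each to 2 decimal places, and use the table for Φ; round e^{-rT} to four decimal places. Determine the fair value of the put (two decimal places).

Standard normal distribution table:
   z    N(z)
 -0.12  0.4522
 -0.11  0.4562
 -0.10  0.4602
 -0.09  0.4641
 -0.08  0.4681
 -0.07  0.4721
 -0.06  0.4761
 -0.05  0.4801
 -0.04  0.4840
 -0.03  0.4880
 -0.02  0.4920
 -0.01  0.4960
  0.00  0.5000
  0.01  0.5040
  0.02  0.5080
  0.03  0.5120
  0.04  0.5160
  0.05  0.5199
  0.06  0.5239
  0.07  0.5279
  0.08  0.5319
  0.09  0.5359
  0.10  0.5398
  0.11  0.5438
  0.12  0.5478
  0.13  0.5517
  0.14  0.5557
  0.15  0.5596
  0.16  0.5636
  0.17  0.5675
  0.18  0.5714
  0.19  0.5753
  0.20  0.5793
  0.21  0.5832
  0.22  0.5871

31.17

σ√T = 0.38 × 0.7071 = 0.2687
ln(S/K) + (r + σ²/2)T = ln(272/277) + (0.011 + 0.38²/2)·0.5 = -0.0182 + 0.0416 = 0.0234
d₁ = 0.0234 / 0.2687 = 0.0870 ≈ 0.09
d₂ = d₁ − σ√T = 0.0870 − 0.2687 = -0.1817 ≈ -0.18
e^(−rT) = e^(−0.011·0.5) = 0.9945
P = 277·0.9945·N(0.18) − 272·N(-0.09) = 277·0.9945·0.5714 − 272·0.4641 = 157.4073 − 126.2352 = 31.1721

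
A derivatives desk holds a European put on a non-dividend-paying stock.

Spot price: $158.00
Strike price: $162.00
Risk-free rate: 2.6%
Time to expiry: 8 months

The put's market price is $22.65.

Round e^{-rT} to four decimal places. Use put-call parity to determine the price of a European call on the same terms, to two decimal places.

$21.44

e^(−rT) = e^(−0.026·0.6667) = 0.9828
Put-call parity: C − P = S − K·e^(−rT) = 158 − 162·0.9828 = 158 − 159.2136 = -1.2136
C = P + (C − P) = 22.65 + (-1.2136) = 21.4364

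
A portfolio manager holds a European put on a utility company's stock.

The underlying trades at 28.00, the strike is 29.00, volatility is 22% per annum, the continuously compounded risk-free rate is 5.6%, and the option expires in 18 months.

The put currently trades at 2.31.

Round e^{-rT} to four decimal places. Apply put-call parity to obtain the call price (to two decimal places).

e^(−rT) = e^(−0.056·1.5) = 0.9194
Put-call parity: C − P = S − K·e^(−rT) = 28 − 29·0.9194 = 28 − 26.6626 = 1.3374
C = P + (C − P) = 2.31 + (1.3374) = 3.6474

3.65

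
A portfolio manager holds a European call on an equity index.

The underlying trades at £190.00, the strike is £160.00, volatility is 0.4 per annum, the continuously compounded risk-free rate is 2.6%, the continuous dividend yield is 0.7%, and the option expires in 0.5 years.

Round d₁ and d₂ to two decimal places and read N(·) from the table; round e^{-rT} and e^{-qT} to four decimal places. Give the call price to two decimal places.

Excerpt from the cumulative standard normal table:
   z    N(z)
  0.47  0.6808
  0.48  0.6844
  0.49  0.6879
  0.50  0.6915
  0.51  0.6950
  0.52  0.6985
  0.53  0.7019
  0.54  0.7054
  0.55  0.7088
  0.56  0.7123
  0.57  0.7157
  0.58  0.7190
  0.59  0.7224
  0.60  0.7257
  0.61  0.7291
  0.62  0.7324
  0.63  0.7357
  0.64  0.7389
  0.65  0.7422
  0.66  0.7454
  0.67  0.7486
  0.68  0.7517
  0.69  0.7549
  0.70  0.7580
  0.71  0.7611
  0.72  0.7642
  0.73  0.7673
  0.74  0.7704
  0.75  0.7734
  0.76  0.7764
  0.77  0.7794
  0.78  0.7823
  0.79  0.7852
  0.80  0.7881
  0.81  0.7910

£38.90

σ√T = 0.4 × 0.7071 = 0.2828
d₁ = [ln(190/160) + (0.026 − 0.007 + ½·0.4²)·0.5] / (σ√T) = (0.1719 + 0.0495) / 0.2828 = 0.7826 ≈ 0.78
d₂ = 0.7826 − 0.2828 = 0.4997 ≈ 0.50
e^(−qT) = e^(−0.007·0.5) = 0.9965;  e^(−rT) = e^(−0.026·0.5) = 0.9871
N(d₁) = N(0.78) = 0.7823;  N(d₂) = N(0.50) = 0.6915
C = 190·0.9965·0.7823 − 160·0.9871·0.6915 = 148.1168 − 109.2127 = 38.9040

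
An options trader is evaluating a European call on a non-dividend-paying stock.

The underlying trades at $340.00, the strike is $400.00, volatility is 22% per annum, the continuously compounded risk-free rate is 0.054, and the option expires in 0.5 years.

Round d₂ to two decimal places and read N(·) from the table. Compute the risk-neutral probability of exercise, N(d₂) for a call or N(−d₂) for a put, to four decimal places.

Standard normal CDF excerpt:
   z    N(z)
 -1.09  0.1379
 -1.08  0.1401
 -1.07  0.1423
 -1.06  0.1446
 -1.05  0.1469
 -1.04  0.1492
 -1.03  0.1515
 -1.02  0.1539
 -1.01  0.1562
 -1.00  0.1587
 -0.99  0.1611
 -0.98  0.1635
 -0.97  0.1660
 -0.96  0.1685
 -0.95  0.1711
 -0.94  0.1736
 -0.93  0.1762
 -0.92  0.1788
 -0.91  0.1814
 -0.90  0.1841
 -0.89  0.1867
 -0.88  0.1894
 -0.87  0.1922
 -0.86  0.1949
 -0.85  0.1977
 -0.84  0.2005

0.1711

σ√T = 0.22·√0.5 = 0.1556
d₁ = [ln(340/400) + (0.054 + ½·0.22²)·0.5] / (σ√T) = (-0.1625 + 0.0391) / 0.1556 = -0.7934 ⇒ -0.79
d₂ = -0.7934 − 0.1556 = -0.9489 ⇒ -0.95
Pr(exercise) under Q = N(d₂) = 0.1711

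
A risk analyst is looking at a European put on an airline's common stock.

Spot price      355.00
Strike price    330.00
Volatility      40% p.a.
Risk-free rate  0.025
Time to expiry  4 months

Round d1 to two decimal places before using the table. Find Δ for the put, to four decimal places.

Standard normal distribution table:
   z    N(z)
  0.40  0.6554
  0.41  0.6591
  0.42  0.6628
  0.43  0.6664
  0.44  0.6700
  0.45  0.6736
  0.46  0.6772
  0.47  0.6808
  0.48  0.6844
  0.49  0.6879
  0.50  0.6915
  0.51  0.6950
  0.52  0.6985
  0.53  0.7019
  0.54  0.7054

T = 0.3333;  σ√T = 0.2309
d₁ = [ln(355/330) + (0.025 + 0.4²/2)·0.3333] / 0.2309 = [0.0730 + 0.0350] / 0.2309 = 0.4678 ⇒ 0.47
N(d₁) = N(0.47) = 0.6808
Δ_put = N(d₁) − 1 = 0.6808 − 1 = -0.3192

-0.3192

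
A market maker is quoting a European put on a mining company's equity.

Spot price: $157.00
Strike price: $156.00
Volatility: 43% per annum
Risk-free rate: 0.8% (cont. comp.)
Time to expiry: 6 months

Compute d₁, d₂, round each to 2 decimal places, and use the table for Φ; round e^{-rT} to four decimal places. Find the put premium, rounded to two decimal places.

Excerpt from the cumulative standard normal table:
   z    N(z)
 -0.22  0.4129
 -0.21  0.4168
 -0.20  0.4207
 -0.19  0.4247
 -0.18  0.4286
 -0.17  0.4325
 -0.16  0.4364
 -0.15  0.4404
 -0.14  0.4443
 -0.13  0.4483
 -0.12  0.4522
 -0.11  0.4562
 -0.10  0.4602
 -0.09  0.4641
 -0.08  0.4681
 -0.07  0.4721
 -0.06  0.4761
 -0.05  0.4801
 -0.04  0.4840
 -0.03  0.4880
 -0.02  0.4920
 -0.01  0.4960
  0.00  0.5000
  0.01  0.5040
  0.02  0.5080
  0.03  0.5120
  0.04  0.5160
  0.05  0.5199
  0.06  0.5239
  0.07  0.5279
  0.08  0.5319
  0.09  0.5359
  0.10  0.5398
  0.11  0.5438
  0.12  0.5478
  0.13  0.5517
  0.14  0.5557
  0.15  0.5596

$18.44

T = 0.5;  σ√T = 0.3041
d₁ = [ln(157/156) + (0.008 + 0.43²/2)·0.5] / 0.3041 = [0.0064 + 0.0502] / 0.3041 = 0.1862 → 0.19
d₂ = d₁ − σ√T = 0.1862 − 0.3041 = -0.1179 → -0.12
e^(−rT) = e^(−0.008·0.5) = 0.9960
N(−d₂) = N(0.12) = 0.5478;  N(−d₁) = N(-0.19) = 0.4247
P = 156·0.9960·0.5478 − 157·0.4247 = 85.1150 − 66.6779 = 18.4371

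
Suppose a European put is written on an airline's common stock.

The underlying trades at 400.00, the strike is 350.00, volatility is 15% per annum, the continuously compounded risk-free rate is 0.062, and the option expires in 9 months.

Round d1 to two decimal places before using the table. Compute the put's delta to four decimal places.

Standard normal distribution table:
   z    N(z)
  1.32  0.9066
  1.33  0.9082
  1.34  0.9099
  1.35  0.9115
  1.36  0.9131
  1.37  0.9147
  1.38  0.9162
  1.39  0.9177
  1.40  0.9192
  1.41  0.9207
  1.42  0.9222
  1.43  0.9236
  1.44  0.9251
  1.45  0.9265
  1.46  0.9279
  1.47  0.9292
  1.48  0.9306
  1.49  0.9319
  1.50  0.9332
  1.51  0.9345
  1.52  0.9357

σ√T = 0.15·√0.75 = 0.1299
d₁ = [ln(400/350) + (0.062 + 0.15²/2)·0.75] / 0.1299 = [0.1335 + 0.0549] / 0.1299 = 1.4508 which rounds to 1.45
N(d₁) = N(1.45) = 0.9265
Δ_put = N(d₁) − 1 = 0.9265 − 1 = -0.0735

-0.0735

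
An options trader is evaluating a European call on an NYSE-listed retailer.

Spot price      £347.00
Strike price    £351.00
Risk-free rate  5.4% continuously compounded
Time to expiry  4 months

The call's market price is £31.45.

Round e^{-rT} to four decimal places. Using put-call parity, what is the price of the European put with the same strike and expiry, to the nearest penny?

exp(−rT) = exp(−0.054·0.3333) = 0.9822
Put-call parity: C − P = S − K·e^(−rT) = 347 − 351·0.9822 = 347 − 344.7522 = 2.2478
P = C − (C − P) = 31.45 − (2.2478) = 29.2022

£29.20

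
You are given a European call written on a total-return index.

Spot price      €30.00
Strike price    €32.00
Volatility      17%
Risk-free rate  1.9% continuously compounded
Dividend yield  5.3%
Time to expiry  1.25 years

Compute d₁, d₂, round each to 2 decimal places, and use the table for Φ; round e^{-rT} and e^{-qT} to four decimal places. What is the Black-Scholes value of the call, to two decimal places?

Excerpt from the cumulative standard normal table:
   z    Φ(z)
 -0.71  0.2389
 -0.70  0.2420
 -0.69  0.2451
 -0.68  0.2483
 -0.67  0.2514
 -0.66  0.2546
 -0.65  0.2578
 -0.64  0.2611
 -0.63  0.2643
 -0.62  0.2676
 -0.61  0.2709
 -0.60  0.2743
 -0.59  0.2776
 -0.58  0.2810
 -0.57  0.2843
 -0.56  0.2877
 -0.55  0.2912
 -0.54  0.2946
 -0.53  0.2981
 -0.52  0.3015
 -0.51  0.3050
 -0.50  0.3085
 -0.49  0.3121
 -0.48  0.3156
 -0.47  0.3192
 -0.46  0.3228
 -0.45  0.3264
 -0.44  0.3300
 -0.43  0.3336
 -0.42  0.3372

€1.01

σ√T = 0.17 × 1.1180 = 0.1901
d₁ = [ln(30/32) + (0.019 − 0.053 + 0.17²/2)·1.25] / 0.1901 = [-0.0645 − 0.0244] / 0.1901 = -0.4681 → -0.47
d₂ = d₁ − σ√T = -0.4681 − 0.1901 = -0.6582 → -0.66
e^(−qT) = e^(−0.053·1.25) = 0.9359;  e^(−rT) = e^(−0.019·1.25) = 0.9765
C = 30·0.9359·N(-0.47) − 32·0.9765·N(-0.66) = 30·0.9359·0.3192 − 32·0.9765·0.2546 = 8.9622 − 7.9557 = 1.0064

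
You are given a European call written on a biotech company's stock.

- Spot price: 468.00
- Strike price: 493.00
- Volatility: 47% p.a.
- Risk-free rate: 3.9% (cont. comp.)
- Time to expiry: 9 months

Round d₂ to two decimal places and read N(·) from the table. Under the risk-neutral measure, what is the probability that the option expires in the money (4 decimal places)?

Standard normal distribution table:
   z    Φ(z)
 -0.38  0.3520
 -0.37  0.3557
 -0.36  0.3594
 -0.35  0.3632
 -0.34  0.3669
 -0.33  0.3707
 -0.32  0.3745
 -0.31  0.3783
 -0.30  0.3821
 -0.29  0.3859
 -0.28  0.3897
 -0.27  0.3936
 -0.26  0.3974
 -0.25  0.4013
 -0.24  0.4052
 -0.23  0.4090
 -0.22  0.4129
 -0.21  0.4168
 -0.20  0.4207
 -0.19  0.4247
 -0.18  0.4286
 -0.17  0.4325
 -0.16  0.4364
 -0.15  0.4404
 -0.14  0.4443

σ√T = 0.47·√0.75 = 0.4070
d₁ = [ln(468/493) + (0.039 + ½·0.47²)·0.75] / (σ√T) = (-0.0520 + 0.1121) / 0.4070 = 0.1475 ⇒ 0.15
d₂ = 0.1475 − 0.4070 = -0.2595 ⇒ -0.26
Risk-neutral Pr[S_T > K] = N(d₂) = N(-0.26) = 0.3974

0.3974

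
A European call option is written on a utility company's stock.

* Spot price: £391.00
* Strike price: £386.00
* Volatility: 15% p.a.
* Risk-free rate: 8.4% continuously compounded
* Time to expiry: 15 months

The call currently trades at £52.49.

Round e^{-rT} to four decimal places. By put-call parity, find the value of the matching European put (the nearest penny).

e^(−rT) = e^(−0.084·1.25) = 0.9003
Put-call parity: C − P = S − K·e^(−rT) = 391 − 386·0.9003 = 391 − 347.5158 = 43.4842
P = C − (C − P) = 52.49 − (43.4842) = 9.0058

£9.01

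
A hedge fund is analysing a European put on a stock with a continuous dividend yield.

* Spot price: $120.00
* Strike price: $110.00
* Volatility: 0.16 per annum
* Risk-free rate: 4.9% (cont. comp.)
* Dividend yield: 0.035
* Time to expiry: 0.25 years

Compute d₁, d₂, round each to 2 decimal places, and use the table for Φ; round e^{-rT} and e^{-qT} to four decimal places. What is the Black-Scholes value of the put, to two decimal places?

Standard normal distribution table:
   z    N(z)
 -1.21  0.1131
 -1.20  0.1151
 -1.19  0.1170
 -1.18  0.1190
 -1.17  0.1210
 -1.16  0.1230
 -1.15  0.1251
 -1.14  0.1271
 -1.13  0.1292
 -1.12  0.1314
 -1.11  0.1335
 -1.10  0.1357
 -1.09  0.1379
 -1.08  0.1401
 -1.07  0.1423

$0.59

σ√T = 0.16 × 0.5000 = 0.0800
d₁ = [ln(120/110) + (0.049 − 0.035 + 0.16²/2)·0.25] / 0.0800 = [0.0870 + 0.0067] / 0.0800 = 1.1714 ≈ 1.17
d₂ = d₁ − σ√T = 1.1714 − 0.0800 = 1.0914 ≈ 1.09
exp(−qT) = exp(−0.035·0.25) = 0.9913;  exp(−rT) = exp(−0.049·0.25) = 0.9878
N(−d₂) = N(-1.09) = 0.1379;  N(−d₁) = N(-1.17) = 0.1210
P = 110·0.9878·0.1379 − 120·0.9913·0.1210 = 14.9839 − 14.3937 = 0.5903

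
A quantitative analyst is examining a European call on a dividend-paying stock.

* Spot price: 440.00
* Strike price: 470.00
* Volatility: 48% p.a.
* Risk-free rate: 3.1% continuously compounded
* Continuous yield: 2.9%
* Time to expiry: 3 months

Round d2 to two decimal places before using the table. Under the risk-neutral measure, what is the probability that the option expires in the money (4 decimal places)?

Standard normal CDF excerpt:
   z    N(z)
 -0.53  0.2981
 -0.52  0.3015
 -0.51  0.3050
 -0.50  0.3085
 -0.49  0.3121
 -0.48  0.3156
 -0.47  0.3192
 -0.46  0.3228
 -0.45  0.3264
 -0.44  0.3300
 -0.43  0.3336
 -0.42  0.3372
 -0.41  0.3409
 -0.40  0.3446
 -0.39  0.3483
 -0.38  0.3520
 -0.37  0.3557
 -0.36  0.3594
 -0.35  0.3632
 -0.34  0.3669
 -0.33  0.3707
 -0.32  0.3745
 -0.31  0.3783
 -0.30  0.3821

0.3483

σ√T = 0.48 × 0.5000 = 0.2400
d₁ = [ln(440/470) + (0.031 − 0.029 + ½·0.48²)·0.25] / (σ√T) = (-0.0660 + 0.0293) / 0.2400 = -0.1527 ≈ -0.15
d₂ = -0.1527 − 0.2400 = -0.3927 ≈ -0.39
Risk-neutral Pr[S_T > K] = N(d₂) = N(-0.39) = 0.3483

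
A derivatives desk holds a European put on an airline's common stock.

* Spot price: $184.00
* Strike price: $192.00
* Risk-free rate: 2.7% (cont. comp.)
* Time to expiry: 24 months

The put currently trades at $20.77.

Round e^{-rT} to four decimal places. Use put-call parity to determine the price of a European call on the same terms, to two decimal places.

$22.87

e^(−rT) = e^(−0.027·2) = 0.9474
Put-call parity: C − P = S − K·e^(−rT) = 184 − 192·0.9474 = 184 − 181.9008 = 2.0992
C = P + (C − P) = 20.77 + (2.0992) = 22.8692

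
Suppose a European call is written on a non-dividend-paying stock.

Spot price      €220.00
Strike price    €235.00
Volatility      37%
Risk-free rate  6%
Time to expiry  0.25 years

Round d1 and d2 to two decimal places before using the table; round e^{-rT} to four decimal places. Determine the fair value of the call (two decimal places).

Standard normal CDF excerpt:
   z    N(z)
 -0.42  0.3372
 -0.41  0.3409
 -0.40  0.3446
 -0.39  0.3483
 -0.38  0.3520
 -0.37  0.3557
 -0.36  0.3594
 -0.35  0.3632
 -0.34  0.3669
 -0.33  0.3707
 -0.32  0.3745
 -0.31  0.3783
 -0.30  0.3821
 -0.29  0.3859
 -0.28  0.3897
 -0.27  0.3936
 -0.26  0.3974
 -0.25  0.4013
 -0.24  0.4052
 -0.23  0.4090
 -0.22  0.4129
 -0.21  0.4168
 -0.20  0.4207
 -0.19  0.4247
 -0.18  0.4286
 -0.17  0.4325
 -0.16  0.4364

€11.95

σ√T = 0.37 × 0.5000 = 0.1850
d₁ = [ln(220/235) + (0.06 + ½·0.37²)·0.25] / (σ√T) = (-0.0660 + 0.0321) / 0.1850 = -0.1829 ⇒ -0.18
d₂ = -0.1829 − 0.1850 = -0.3679 ⇒ -0.37
exp(−rT) = exp(−0.06·0.25) = 0.9851
N(d₁) = N(-0.18) = 0.4286;  N(d₂) = N(-0.37) = 0.3557
C = 220·0.4286 − 235·0.9851·0.3557 = 94.2920 − 82.3440 = 11.9480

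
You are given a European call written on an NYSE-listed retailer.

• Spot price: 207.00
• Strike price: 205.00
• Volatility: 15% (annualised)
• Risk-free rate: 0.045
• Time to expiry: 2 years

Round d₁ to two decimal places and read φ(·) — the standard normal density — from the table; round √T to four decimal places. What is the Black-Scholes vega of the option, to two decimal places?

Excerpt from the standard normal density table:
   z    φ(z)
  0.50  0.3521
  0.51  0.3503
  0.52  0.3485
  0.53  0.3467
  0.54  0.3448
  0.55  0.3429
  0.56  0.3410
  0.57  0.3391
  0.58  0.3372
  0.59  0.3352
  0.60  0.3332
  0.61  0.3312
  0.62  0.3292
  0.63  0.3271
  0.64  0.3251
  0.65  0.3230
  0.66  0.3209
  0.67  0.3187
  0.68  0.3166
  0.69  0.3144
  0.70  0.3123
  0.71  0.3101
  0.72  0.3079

98.71

T = 2;  σ√T = 0.2121
d₁ = [ln(207/205) + (0.045 + 0.15²/2)·2] / 0.2121 = [0.0097 + 0.1125] / 0.2121 = 0.5761 which rounds to 0.58
√T = √2 = 1.4142
φ(d₁) = φ(0.58) = 0.3372
vega = S·φ(d₁)·√T = 207·0.3372·1.4142 = 98.7117
(Vega is the same for a European call and put with the same parameters.)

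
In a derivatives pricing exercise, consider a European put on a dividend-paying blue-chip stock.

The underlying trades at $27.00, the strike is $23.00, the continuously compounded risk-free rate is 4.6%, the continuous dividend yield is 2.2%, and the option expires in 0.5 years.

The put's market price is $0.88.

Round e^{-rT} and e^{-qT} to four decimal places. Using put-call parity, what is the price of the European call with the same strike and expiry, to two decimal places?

e^(−qT) = e^(−0.022·0.5) = 0.9891;  e^(−rT) = e^(−0.046·0.5) = 0.9773
Put-call parity: C − P = S·e^(−qT) − K·e^(−rT) = 27·0.9891 − 23·0.9773 = 26.7057 − 22.4779 = 4.2278
C = P + (C − P) = 0.88 + (4.2278) = 5.1078

$5.11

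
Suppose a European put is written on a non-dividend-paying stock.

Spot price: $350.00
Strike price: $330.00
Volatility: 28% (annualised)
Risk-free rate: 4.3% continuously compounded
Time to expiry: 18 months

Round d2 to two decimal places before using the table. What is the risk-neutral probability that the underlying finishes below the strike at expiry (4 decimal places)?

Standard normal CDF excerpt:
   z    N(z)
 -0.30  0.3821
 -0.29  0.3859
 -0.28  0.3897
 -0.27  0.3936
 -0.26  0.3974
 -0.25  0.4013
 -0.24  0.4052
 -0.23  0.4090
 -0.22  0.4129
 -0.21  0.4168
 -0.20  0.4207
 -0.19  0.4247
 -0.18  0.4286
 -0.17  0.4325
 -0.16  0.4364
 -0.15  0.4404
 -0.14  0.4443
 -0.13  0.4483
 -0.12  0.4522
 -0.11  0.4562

σ√T = 0.28·√1.5 = 0.3429
d₁ = [ln(350/330) + (0.043 + 0.28²/2)·1.5] / 0.3429 = [0.0588 + 0.1233] / 0.3429 = 0.5311 which rounds to 0.53
d₂ = d₁ − σ√T = 0.5311 − 0.3429 = 0.1882 which rounds to 0.19
Risk-neutral Pr[S_T < K] = N(−d₂) = N(-0.19) = 0.4247

0.4247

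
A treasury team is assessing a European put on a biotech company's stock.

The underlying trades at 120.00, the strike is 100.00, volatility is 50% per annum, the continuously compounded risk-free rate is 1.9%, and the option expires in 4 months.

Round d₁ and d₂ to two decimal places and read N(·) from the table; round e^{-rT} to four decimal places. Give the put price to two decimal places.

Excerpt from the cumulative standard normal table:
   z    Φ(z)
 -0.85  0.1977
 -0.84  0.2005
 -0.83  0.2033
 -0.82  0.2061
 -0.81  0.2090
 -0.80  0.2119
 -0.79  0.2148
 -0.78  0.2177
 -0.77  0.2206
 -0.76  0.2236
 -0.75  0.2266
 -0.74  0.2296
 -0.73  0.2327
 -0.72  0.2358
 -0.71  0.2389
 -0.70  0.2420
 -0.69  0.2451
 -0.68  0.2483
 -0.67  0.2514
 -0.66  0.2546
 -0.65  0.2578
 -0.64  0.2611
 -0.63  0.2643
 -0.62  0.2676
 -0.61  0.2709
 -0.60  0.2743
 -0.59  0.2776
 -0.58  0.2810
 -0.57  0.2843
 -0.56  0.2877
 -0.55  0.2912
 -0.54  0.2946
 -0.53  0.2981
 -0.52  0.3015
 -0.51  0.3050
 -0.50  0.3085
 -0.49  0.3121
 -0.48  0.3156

σ√T = 0.5·√0.3333 = 0.2887
d₁ = [ln(120/100) + (0.019 + ½·0.5²)·0.3333] / (σ√T) = (0.1823 + 0.0480) / 0.2887 = 0.7979 ⇒ 0.80
d₂ = 0.7979 − 0.2887 = 0.5092 ⇒ 0.51
exp(−rT) = exp(−0.019·0.3333) = 0.9937
N(−d₂) = N(-0.51) = 0.3050;  N(−d₁) = N(-0.80) = 0.2119
P = 100·0.9937·0.3050 − 120·0.2119 = 30.3079 − 25.4280 = 4.8799

4.88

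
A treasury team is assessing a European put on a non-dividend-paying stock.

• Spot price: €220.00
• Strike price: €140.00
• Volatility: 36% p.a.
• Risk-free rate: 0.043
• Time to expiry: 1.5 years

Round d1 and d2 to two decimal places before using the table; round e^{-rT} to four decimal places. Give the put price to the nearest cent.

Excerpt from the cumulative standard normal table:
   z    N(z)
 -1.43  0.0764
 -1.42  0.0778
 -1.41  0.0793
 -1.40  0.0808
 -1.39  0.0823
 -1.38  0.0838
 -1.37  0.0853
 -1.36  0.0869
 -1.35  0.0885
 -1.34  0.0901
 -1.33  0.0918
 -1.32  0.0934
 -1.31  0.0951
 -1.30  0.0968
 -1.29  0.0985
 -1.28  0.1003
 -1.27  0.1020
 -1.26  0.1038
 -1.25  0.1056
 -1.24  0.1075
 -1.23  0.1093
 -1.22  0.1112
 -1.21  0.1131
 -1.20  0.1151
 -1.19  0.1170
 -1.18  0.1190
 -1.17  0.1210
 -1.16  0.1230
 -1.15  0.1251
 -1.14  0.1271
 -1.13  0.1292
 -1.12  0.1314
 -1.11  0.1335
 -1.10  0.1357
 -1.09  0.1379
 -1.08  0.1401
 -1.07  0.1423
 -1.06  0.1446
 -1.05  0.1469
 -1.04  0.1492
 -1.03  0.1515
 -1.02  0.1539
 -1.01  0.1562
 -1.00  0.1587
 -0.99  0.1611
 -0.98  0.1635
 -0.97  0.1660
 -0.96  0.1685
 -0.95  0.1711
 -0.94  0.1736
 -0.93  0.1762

σ√T = 0.36 × 1.2247 = 0.4409
d₁ = [ln(220/140) + (0.043 + 0.36²/2)·1.5] / 0.4409 = [0.4520 + 0.1617] / 0.4409 = 1.3919 which rounds to 1.39
d₂ = d₁ − σ√T = 1.3919 − 0.4409 = 0.9510 which rounds to 0.95
exp(−rT) = exp(−0.043·1.5) = 0.9375
N(−d₂) = N(-0.95) = 0.1711;  N(−d₁) = N(-1.39) = 0.0823
P = 140·0.9375·0.1711 − 220·0.0823 = 22.4569 − 18.1060 = 4.3509

€4.35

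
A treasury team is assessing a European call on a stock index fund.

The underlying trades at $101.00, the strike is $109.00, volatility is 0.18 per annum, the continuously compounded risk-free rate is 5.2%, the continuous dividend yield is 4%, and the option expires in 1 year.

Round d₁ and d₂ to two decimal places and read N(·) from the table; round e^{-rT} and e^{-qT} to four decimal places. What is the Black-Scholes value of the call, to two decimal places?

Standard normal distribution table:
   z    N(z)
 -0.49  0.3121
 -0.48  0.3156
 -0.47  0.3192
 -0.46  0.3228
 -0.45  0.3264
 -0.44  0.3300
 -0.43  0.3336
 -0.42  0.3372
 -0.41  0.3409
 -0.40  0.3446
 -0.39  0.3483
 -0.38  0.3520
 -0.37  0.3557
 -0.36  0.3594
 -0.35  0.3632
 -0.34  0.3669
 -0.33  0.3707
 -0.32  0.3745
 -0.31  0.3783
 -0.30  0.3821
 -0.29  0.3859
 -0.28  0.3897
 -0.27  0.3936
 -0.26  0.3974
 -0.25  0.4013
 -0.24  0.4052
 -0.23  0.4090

$4.42

σ√T = 0.18·√1 = 0.1800
d₁ = [ln(101/109) + (0.052 − 0.04 + 0.18²/2)·1] / 0.1800 = [-0.0762 + 0.0282] / 0.1800 = -0.2668 ≈ -0.27
d₂ = d₁ − σ√T = -0.2668 − 0.1800 = -0.4468 ≈ -0.45
exp(−qT) = exp(−0.04·1) = 0.9608;  exp(−rT) = exp(−0.052·1) = 0.9493
C = 101·0.9608·N(-0.27) − 109·0.9493·N(-0.45) = 101·0.9608·0.3936 − 109·0.9493·0.3264 = 38.1953 − 33.7738 = 4.4214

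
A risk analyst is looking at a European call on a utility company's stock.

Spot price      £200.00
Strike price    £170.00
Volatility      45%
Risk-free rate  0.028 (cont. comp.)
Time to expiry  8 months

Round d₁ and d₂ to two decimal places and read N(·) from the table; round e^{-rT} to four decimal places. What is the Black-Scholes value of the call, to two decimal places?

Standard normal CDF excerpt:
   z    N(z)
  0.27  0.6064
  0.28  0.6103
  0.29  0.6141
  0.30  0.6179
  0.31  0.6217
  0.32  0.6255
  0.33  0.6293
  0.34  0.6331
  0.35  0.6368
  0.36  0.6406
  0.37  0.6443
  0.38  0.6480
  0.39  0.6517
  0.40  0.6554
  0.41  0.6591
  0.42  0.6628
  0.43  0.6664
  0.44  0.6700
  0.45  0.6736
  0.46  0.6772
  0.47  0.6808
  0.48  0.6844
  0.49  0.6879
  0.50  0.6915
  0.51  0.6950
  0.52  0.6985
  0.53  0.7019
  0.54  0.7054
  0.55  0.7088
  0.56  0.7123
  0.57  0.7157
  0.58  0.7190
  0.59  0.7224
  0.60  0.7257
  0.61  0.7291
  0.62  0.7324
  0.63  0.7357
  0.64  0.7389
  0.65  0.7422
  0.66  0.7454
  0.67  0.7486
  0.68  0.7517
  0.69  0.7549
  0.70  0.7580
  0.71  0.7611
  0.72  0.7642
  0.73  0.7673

£46.61

σ√T = 0.45 × 0.8165 = 0.3674
d₁ = [ln(200/170) + (0.028 + 0.45²/2)·0.6667] / 0.3674 = [0.1625 + 0.0862] / 0.3674 = 0.6768 which rounds to 0.68
d₂ = d₁ − σ√T = 0.6768 − 0.3674 = 0.3094 which rounds to 0.31
exp(−rT) = exp(−0.028·0.6667) = 0.9815
C = 200·N(0.68) − 170·0.9815·N(0.31) = 200·0.7517 − 170·0.9815·0.6217 = 150.3400 − 103.7338 = 46.6062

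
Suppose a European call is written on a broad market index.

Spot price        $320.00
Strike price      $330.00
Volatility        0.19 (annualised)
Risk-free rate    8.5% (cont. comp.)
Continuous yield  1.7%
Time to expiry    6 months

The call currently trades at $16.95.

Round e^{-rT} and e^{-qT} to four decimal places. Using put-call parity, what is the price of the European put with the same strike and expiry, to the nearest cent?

e^(−qT) = e^(−0.017·0.5) = 0.9915;  e^(−rT) = e^(−0.085·0.5) = 0.9584
Put-call parity: C − P = S·e^(−qT) − K·e^(−rT) = 320·0.9915 − 330·0.9584 = 317.2800 − 316.2720 = 1.0080
P = C − (C − P) = 16.95 − (1.0080) = 15.9420

$15.94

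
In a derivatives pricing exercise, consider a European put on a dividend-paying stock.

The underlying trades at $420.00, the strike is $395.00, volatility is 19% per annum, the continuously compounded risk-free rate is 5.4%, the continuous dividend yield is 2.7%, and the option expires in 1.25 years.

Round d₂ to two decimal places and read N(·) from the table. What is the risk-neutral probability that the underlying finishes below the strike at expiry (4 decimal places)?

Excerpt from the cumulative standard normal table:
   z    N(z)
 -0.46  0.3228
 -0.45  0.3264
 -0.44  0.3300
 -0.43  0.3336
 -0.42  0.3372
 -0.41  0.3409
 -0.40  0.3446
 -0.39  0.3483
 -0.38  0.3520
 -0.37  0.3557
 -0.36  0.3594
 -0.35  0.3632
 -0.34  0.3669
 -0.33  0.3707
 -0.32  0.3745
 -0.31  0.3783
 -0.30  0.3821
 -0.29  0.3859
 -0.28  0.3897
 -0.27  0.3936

σ√T = 0.19·√1.25 = 0.2124
ln(S/K) + (r − q + σ²/2)T = ln(420/395) + (0.054 − 0.027 + 0.19²/2)·1.25 = 0.0614 + 0.0563 = 0.1177
d₁ = 0.1177 / 0.2124 = 0.5540 ≈ 0.55
d₂ = d₁ − σ√T = 0.5540 − 0.2124 = 0.3416 ≈ 0.34
Risk-neutral Pr[S_T < K] = N(−d₂) = N(-0.34) = 0.3669

0.3669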